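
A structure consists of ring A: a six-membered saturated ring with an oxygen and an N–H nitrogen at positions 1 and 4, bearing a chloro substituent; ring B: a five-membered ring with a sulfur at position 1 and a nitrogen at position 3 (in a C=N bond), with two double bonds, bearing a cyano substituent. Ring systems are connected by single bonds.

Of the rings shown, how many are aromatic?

1

Ring A has only sp³ atoms, so it is not fully conjugated — not aromatic (morpholine).
Ring B is planar and fully conjugated; 2 ring double bonds (4 π electrons) plus a heteroatom lone pair (2) give 6 π electrons. 6 = 4(1)+2, so ring B is aromatic (thiazole).
Aromatic: B. Total: 1.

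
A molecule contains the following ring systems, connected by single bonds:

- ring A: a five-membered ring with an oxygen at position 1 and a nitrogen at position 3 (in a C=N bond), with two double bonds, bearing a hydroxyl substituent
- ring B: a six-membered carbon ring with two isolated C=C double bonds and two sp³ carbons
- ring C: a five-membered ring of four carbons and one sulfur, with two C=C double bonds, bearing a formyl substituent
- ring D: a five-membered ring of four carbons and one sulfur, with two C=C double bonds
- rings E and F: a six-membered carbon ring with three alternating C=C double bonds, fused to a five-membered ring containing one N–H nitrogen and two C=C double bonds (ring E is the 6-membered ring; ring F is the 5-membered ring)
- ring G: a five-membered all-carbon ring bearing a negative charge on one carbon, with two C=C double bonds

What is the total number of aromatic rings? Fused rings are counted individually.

6

Ring A is planar and fully conjugated; 2 ring double bonds (4 π electrons) plus a heteroatom lone pair (2) give 6 π electrons. Since 6 = 4n+2 (n=1), ring A is aromatic (oxazole).
Ring B has two sp³ carbons, so it is not fully conjugated — not aromatic (1,4-cyclohexadiene).
Ring C has a continuous p-orbital overlap around the ring; 2 ring double bonds (4 π electrons) plus a heteroatom lone pair (2) give 6 π electrons. 6 = 4(1)+2, so ring C is aromatic (thiophene).
Ring D is fully conjugated (every ring atom contributes a p orbital); 2 ring double bonds (4 π electrons) plus a heteroatom lone pair (2) give 6 π electrons. Since 6 = 4n+2 (n=1), ring D is aromatic (thiophene).
Rings E and F form a fused bicyclic system (with one N–H) with 9 sp² atoms and 10 π electrons from ring double bonds plus a heteroatom lone pair. 10 = 4(2)+2, so the system is aromatic and both rings count as aromatic (indole).
Ring G is planar and fully conjugated; 2 ring double bonds (4 π electrons) plus the carbanion lone pair (2) give 6 π electrons. That satisfies 4n+2 with n=1, so ring G is aromatic (cyclopentadienyl anion).
Aromatic: A, C, D, E, F, G. Total: 6.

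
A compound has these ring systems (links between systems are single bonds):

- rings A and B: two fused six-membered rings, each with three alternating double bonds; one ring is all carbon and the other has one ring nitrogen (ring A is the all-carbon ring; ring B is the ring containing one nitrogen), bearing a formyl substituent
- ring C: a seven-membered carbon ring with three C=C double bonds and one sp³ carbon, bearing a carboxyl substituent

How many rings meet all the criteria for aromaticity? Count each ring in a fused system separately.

Rings A and B form a fused bicyclic system (with one nitrogen) with 10 sp² atoms and 10 π electrons from ring double bonds. 10 = 4(2)+2, so the system is aromatic and both rings count as aromatic (quinoline).
Ring C has one sp³ carbon, so it is not fully conjugated — not aromatic (cycloheptatriene).
Aromatic: A, B. Total: 2.

2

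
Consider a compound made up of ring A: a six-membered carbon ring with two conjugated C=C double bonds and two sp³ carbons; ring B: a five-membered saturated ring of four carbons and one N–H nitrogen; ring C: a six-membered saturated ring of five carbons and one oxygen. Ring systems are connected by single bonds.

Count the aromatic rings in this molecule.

Ring A has two sp³ carbons, so it is not fully conjugated — not aromatic (1,3-cyclohexadiene).
Ring B has only sp³ atoms, so it is not fully conjugated — not aromatic (pyrrolidine).
Ring C has only sp³ atoms, so it is not fully conjugated — not aromatic (tetrahydropyran).
No ring is aromatic. Total: 0.

0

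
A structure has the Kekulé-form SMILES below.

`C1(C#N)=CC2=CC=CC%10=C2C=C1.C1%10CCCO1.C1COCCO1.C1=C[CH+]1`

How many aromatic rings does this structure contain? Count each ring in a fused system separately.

The SMILES encodes two fused six-membered carbon rings, each with three alternating C=C double bonds; a five-membered saturated ring of four carbons and one oxygen; a six-membered saturated ring with oxygens at positions 1 and 4; a three-membered all-carbon ring bearing a positive charge on one carbon, with one C=C double bond.
The fused 6/6-membered bicyclic is a single π system with 10 sp² atoms and 10 π electrons from ring double bonds. 10 = 4(2)+2, so the system is aromatic and both rings count as aromatic (naphthalene).
The 5-membered ring with one oxygen has only sp³ atoms, so it is not fully conjugated — not aromatic (tetrahydrofuran).
The 6-membered ring with two oxygens (1,4) has only sp³ atoms, so it is not fully conjugated — not aromatic (1,4-dioxane).
The 3-membered ring has a continuous p-orbital overlap around the ring; 1 ring double bond (2 π electrons) plus the carbocation's empty p orbital (0, but keeps the ring conjugated) give 2 π electrons. Since 2 = 4n+2 (n=0), it is aromatic (cyclopropenyl cation).
3 of the 5 rings are aromatic. Total: 3.

3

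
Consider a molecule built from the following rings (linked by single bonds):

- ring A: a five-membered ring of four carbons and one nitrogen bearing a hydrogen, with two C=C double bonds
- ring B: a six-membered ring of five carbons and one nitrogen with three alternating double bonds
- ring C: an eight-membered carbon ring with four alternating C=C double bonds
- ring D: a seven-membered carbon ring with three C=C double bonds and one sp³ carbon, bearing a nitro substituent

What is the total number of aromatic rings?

2

Ring A is planar and fully conjugated; 2 ring double bonds (4 π electrons) plus a heteroatom lone pair (2) give 6 π electrons. Since 6 = 4n+2 (n=1), ring A is aromatic (pyrrole).
Ring B is fully conjugated (every ring atom contributes a p orbital); 3 ring double bonds give 6 π electrons. Since 6 = 4n+2 (n=1), ring B is aromatic (pyridine).
Ring C has only sp² ring atoms; a planar conformation would have a fully conjugated π system of 8 electrons. But 8 = 4(2), which is 4n not 4n+2, so ring C is not aromatic (cyclooctatetraene) — cyclooctatetraene distorts into a non-planar tub to avoid antiaromaticity.
Ring D has one sp³ carbon, so it is not fully conjugated — not aromatic (cycloheptatriene).
Aromatic: A, B. Total: 2.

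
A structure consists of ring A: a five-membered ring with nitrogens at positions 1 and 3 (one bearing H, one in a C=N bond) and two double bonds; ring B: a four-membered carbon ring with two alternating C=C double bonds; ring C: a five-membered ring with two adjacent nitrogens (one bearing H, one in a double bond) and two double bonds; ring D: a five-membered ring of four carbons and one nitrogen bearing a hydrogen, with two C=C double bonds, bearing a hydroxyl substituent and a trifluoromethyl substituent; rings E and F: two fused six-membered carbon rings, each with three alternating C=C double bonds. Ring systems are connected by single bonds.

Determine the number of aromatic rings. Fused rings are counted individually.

Ring A has a continuous p-orbital overlap around the ring; 2 ring double bonds (4 π electrons) plus a heteroatom lone pair (2) give 6 π electrons. Since 6 = 4n+2 (n=1), ring A is aromatic (imidazole).
Ring B has only sp² ring atoms; a planar conformation would have a fully conjugated π system of 4 electrons. But 4 = 4(1), which is 4n not 4n+2, so ring B is not aromatic (cyclobutadiene) — cyclobutadiene is antiaromatic and distorts to a rectangle.
Ring C is planar and fully conjugated; 2 ring double bonds (4 π electrons) plus a heteroatom lone pair (2) give 6 π electrons. Since 6 = 4n+2 (n=1), ring C is aromatic (pyrazole).
Ring D has a continuous p-orbital overlap around the ring; 2 ring double bonds (4 π electrons) plus a heteroatom lone pair (2) give 6 π electrons. Since 6 = 4n+2 (n=1), ring D is aromatic (pyrrole).
Rings E and F form a fused bicyclic system with 10 sp² atoms and 10 π electrons from ring double bonds. 10 = 4(2)+2, so the system is aromatic and both rings count as aromatic (naphthalene).
Aromatic: A, C, D, E, F. Total: 5.

5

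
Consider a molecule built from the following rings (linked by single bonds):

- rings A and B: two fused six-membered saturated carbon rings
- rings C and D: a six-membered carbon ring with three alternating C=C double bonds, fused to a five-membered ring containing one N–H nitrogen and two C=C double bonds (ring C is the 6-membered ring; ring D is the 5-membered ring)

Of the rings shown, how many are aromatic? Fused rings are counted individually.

2

Ring A has only sp³ atoms, so it is not fully conjugated — not aromatic (cyclohexane ring).
Ring B has only sp³ atoms, so it is not fully conjugated — not aromatic (cyclohexane ring).
Rings C and D form a fused bicyclic system (with one N–H) with 9 sp² atoms and 10 π electrons from ring double bonds plus a heteroatom lone pair. 10 = 4(2)+2, so the system is aromatic and both rings count as aromatic (indole).
Aromatic: C, D. Total: 2.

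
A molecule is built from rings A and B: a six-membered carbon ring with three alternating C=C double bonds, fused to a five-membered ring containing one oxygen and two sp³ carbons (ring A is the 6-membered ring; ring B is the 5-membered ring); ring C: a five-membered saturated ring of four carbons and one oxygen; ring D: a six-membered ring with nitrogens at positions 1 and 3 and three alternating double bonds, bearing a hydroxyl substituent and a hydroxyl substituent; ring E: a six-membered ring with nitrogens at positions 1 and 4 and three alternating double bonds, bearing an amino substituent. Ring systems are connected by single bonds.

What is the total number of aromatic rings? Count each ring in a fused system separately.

Ring A is fully conjugated (every ring atom contributes a p orbital); 3 ring double bonds give 6 π electrons. Since 6 = 4n+2 (n=1), ring A is aromatic (benzene ring).
Ring B has two sp³ carbons, so it is not fully conjugated — not aromatic (oxolane ring).
Ring C has only sp³ atoms, so it is not fully conjugated — not aromatic (tetrahydrofuran).
Ring D is fully conjugated (every ring atom contributes a p orbital); 3 ring double bonds give 6 π electrons. That satisfies 4n+2 with n=1, so ring D is aromatic (pyrimidine).
Ring E has a continuous p-orbital overlap around the ring; 3 ring double bonds give 6 π electrons. Since 6 = 4n+2 (n=1), ring E is aromatic (pyrazine).
Aromatic: A, D, E. Total: 3.

3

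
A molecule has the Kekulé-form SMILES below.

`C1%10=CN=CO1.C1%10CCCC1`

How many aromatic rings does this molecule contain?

The SMILES encodes a five-membered ring with an oxygen at position 1 and a nitrogen at position 3 (in a C=N bond), with two double bonds; a five-membered saturated carbon ring.
The 5-membered ring with one oxygen and one =N– is planar and fully conjugated; 2 ring double bonds (4 π electrons) plus a heteroatom lone pair (2) give 6 π electrons. 6 = 4(1)+2, so it is aromatic (oxazole).
The 5-membered ring has only sp³ atoms, so it is not fully conjugated — not aromatic (cyclopentane).
1 of the 2 rings is aromatic. Total: 1.

1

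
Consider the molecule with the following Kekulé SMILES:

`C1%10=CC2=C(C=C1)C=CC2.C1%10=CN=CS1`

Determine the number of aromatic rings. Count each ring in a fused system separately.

The SMILES encodes a six-membered carbon ring with three alternating C=C double bonds, fused to a five-membered carbon ring containing one C=C double bond and one sp³ carbon; a five-membered ring with a sulfur at position 1 and a nitrogen at position 3 (in a C=N bond), with two double bonds.
The 6-membered ring is planar and fully conjugated; 3 ring double bonds give 6 π electrons. That satisfies 4n+2 with n=1, so it is aromatic (benzene ring).
The 5-membered ring has one sp³ carbon, so it is not fully conjugated — not aromatic (cyclopentene ring).
The 5-membered ring with one sulfur and one =N– has a continuous p-orbital overlap around the ring; 2 ring double bonds (4 π electrons) plus a heteroatom lone pair (2) give 6 π electrons. Since 6 = 4n+2 (n=1), it is aromatic (thiazole).
2 of the 3 rings are aromatic. Total: 2.

2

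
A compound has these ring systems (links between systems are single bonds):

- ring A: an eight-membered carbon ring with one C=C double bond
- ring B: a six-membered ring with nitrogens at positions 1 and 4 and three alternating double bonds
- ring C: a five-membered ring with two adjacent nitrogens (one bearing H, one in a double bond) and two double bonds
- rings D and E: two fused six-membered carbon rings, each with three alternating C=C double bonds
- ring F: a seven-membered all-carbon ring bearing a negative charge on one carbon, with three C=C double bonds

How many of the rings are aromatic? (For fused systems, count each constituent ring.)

4

Ring A has six sp³ carbons, so it is not fully conjugated — not aromatic (cyclooctene).
Ring B is fully conjugated (every ring atom contributes a p orbital); 3 ring double bonds give 6 π electrons. Since 6 = 4n+2 (n=1), ring B is aromatic (pyrazine).
Ring C has a continuous p-orbital overlap around the ring; 2 ring double bonds (4 π electrons) plus a heteroatom lone pair (2) give 6 π electrons. Since 6 = 4n+2 (n=1), ring C is aromatic (pyrazole).
Rings D and E form a fused bicyclic system with 10 sp² atoms and 10 π electrons from ring double bonds. 10 = 4(2)+2, so the system is aromatic and both rings count as aromatic (naphthalene).
Ring F has only sp² ring atoms; a planar conformation would have a fully conjugated π system of 8 electrons. But 8 = 4(2), which is 4n not 4n+2, so ring F is not aromatic (cycloheptatrienyl anion).
Aromatic: B, C, D, E. Total: 4.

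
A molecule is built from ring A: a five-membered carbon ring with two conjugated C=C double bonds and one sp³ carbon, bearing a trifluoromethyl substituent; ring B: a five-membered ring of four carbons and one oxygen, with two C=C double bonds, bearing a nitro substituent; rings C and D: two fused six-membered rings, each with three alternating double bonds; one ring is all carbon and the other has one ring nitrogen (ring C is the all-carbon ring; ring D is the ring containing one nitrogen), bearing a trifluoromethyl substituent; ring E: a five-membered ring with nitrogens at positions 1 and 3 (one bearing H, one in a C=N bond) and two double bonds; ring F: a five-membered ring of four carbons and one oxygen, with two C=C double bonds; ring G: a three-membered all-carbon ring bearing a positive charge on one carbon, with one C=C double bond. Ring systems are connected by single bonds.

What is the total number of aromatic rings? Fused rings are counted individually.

6

Ring A has one sp³ carbon, so it is not fully conjugated — not aromatic (cyclopentadiene).
Ring B is planar and fully conjugated; 2 ring double bonds (4 π electrons) plus a heteroatom lone pair (2) give 6 π electrons. 6 = 4(1)+2, so ring B is aromatic (furan).
Rings C and D form a fused bicyclic system (with one nitrogen) with 10 sp² atoms and 10 π electrons from ring double bonds. 10 = 4(2)+2, so the system is aromatic and both rings count as aromatic (quinoline).
Ring E is planar and fully conjugated; 2 ring double bonds (4 π electrons) plus a heteroatom lone pair (2) give 6 π electrons. 6 = 4(1)+2, so ring E is aromatic (imidazole).
Ring F has a continuous p-orbital overlap around the ring; 2 ring double bonds (4 π electrons) plus a heteroatom lone pair (2) give 6 π electrons. Since 6 = 4n+2 (n=1), ring F is aromatic (furan).
Ring G is planar and fully conjugated; 1 ring double bond (2 π electrons) plus the carbocation's empty p orbital (0, but keeps the ring conjugated) give 2 π electrons. Since 2 = 4n+2 (n=0), ring G is aromatic (cyclopropenyl cation).
Aromatic: B, C, D, E, F, G. Total: 6.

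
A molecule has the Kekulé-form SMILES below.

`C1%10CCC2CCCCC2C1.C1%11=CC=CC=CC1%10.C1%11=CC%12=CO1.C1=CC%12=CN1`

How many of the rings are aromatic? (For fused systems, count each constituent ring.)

2

The SMILES encodes two fused six-membered saturated carbon rings; a seven-membered carbon ring with three C=C double bonds and one sp³ carbon; a five-membered ring of four carbons and one oxygen, with two C=C double bonds; a five-membered ring of four carbons and one nitrogen bearing a hydrogen, with two C=C double bonds.
The 6-membered ring has only sp³ atoms, so it is not fully conjugated — not aromatic (cyclohexane ring).
The second 6-membered ring has only sp³ atoms, so it is not fully conjugated — not aromatic (cyclohexane ring).
The 7-membered ring has one sp³ carbon, so it is not fully conjugated — not aromatic (cycloheptatriene).
The 5-membered ring with one oxygen is fully conjugated (every ring atom contributes a p orbital); 2 ring double bonds (4 π electrons) plus a heteroatom lone pair (2) give 6 π electrons. 6 = 4(1)+2, so it is aromatic (furan).
The 5-membered ring with one N–H is fully conjugated (every ring atom contributes a p orbital); 2 ring double bonds (4 π electrons) plus a heteroatom lone pair (2) give 6 π electrons. Since 6 = 4n+2 (n=1), it is aromatic (pyrrole).
2 of the 5 rings are aromatic. Total: 2.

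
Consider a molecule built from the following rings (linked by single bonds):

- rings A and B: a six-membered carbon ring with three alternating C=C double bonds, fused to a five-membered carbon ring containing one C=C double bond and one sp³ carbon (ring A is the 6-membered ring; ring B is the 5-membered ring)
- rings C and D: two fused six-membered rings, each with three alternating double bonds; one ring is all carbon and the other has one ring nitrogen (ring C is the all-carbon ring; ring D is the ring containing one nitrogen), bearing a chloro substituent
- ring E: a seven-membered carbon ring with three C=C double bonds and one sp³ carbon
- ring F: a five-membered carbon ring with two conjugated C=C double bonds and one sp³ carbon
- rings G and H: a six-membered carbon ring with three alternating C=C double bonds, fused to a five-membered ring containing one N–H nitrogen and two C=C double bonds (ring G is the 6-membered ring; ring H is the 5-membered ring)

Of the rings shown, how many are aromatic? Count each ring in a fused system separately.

Ring A is fully conjugated (every ring atom contributes a p orbital); 3 ring double bonds give 6 π electrons. 6 = 4(1)+2, so ring A is aromatic (benzene ring).
Ring B has one sp³ carbon, so it is not fully conjugated — not aromatic (cyclopentene ring).
Rings C and D form a fused bicyclic system (with one nitrogen) with 10 sp² atoms and 10 π electrons from ring double bonds. 10 = 4(2)+2, so the system is aromatic and both rings count as aromatic (quinoline).
Ring E has one sp³ carbon, so it is not fully conjugated — not aromatic (cycloheptatriene).
Ring F has one sp³ carbon, so it is not fully conjugated — not aromatic (cyclopentadiene).
Rings G and H form a fused bicyclic system (with one N–H) with 9 sp² atoms and 10 π electrons from ring double bonds plus a heteroatom lone pair. 10 = 4(2)+2, so the system is aromatic and both rings count as aromatic (indole).
Aromatic: A, C, D, G, H. Total: 5.

5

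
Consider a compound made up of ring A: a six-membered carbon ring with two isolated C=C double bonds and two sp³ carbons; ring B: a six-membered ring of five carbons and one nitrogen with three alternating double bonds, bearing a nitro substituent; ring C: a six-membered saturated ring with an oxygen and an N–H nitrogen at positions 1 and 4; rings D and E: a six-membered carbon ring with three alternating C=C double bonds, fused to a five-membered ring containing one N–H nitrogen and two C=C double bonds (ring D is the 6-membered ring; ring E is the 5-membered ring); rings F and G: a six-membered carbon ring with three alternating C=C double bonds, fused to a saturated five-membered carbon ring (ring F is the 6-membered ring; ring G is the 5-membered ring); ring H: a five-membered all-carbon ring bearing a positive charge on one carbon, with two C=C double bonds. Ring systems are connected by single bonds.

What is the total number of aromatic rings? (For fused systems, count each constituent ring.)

Ring A has two sp³ carbons, so it is not fully conjugated — not aromatic (1,4-cyclohexadiene).
Ring B is planar and fully conjugated; 3 ring double bonds give 6 π electrons. Since 6 = 4n+2 (n=1), ring B is aromatic (pyridine).
Ring C has only sp³ atoms, so it is not fully conjugated — not aromatic (morpholine).
Rings D and E form a fused bicyclic system (with one N–H) with 9 sp² atoms and 10 π electrons from ring double bonds plus a heteroatom lone pair. 10 = 4(2)+2, so the system is aromatic and both rings count as aromatic (indole).
Ring F has a continuous p-orbital overlap around the ring; 3 ring double bonds give 6 π electrons. 6 = 4(1)+2, so ring F is aromatic (benzene ring).
Ring G has three sp³ carbons, so it is not fully conjugated — not aromatic (cyclopentane ring).
Ring H has only sp² ring atoms; a planar conformation would have a fully conjugated π system of 4 electrons. But 4 = 4(1), which is 4n not 4n+2, so ring H is not aromatic (cyclopentadienyl cation).
Aromatic: B, D, E, F. Total: 4.

4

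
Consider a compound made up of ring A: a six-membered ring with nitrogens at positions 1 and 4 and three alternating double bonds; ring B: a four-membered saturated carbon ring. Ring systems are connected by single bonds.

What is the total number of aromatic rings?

Ring A is planar and fully conjugated; 3 ring double bonds give 6 π electrons. Since 6 = 4n+2 (n=1), ring A is aromatic (pyrazine).
Ring B has only sp³ atoms, so it is not fully conjugated — not aromatic (cyclobutane).
Aromatic: A. Total: 1.

1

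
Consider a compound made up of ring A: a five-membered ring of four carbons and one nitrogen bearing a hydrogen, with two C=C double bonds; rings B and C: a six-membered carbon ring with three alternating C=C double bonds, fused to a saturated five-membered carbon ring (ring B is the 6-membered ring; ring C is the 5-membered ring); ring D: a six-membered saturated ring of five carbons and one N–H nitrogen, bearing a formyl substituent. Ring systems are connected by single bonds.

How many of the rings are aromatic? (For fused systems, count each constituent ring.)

Ring A is planar and fully conjugated; 2 ring double bonds (4 π electrons) plus a heteroatom lone pair (2) give 6 π electrons. Since 6 = 4n+2 (n=1), ring A is aromatic (pyrrole).
Ring B is planar and fully conjugated; 3 ring double bonds give 6 π electrons. That satisfies 4n+2 with n=1, so ring B is aromatic (benzene ring).
Ring C has three sp³ carbons, so it is not fully conjugated — not aromatic (cyclopentane ring).
Ring D has only sp³ atoms, so it is not fully conjugated — not aromatic (piperidine).
Aromatic: A, B. Total: 2.

2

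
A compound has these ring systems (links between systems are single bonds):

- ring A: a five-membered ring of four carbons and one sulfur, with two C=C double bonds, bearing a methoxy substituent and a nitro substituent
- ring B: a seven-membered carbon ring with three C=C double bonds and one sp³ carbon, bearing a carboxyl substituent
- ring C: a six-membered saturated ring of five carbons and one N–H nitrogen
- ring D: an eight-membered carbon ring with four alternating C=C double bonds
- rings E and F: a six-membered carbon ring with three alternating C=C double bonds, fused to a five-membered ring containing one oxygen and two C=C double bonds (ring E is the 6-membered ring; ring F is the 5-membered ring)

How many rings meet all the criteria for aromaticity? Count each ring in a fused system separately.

Ring A is fully conjugated (every ring atom contributes a p orbital); 2 ring double bonds (4 π electrons) plus a heteroatom lone pair (2) give 6 π electrons. 6 = 4(1)+2, so ring A is aromatic (thiophene).
Ring B has one sp³ carbon, so it is not fully conjugated — not aromatic (cycloheptatriene).
Ring C has only sp³ atoms, so it is not fully conjugated — not aromatic (piperidine).
Ring D has only sp² ring atoms; a planar conformation would have a fully conjugated π system of 8 electrons. But 8 = 4(2), which is 4n not 4n+2, so ring D is not aromatic (cyclooctatetraene) — cyclooctatetraene distorts into a non-planar tub to avoid antiaromaticity.
Rings E and F form a fused bicyclic system (with one oxygen) with 9 sp² atoms and 10 π electrons from ring double bonds plus a heteroatom lone pair. 10 = 4(2)+2, so the system is aromatic and both rings count as aromatic (benzofuran).
Aromatic: A, E, F. Total: 3.

3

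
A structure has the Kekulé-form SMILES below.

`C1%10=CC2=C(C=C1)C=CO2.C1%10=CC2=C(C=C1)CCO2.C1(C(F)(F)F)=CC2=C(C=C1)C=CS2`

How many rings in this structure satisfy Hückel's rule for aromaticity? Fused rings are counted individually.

5

The SMILES encodes a six-membered carbon ring with three alternating C=C double bonds, fused to a five-membered ring containing one oxygen and two C=C double bonds; a six-membered carbon ring with three alternating C=C double bonds, fused to a five-membered ring containing one oxygen and two sp³ carbons; a six-membered carbon ring with three alternating C=C double bonds, fused to a five-membered ring containing one sulfur and two C=C double bonds.
The fused 6/5-membered bicyclic (with one oxygen) is a single π system with 9 sp² atoms and 10 π electrons from ring double bonds plus a heteroatom lone pair. 10 = 4(2)+2, so the system is aromatic and both rings count as aromatic (benzofuran).
The 6-membered ring is fully conjugated (every ring atom contributes a p orbital); 3 ring double bonds give 6 π electrons. That satisfies 4n+2 with n=1, so it is aromatic (benzene ring).
The 5-membered ring with one oxygen has two sp³ carbons, so it is not fully conjugated — not aromatic (oxolane ring).
The fused 6/5-membered bicyclic (with one sulfur) is a single π system with 9 sp² atoms and 10 π electrons from ring double bonds plus a heteroatom lone pair. 10 = 4(2)+2, so the system is aromatic and both rings count as aromatic (benzothiophene).
5 of the 6 rings are aromatic. Total: 5.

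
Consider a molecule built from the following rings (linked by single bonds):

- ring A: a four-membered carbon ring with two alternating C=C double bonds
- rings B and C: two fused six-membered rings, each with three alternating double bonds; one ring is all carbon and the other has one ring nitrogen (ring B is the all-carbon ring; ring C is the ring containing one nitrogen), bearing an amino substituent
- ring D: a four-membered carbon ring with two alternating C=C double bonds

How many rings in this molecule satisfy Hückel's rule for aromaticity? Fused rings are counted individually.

Ring A has only sp² ring atoms; a planar conformation would have a fully conjugated π system of 4 electrons. But 4 = 4(1), which is 4n not 4n+2, so ring A is not aromatic (cyclobutadiene) — cyclobutadiene is antiaromatic and distorts to a rectangle.
Rings B and C form a fused bicyclic system (with one nitrogen) with 10 sp² atoms and 10 π electrons from ring double bonds. 10 = 4(2)+2, so the system is aromatic and both rings count as aromatic (quinoline).
Ring D has only sp² ring atoms; a planar conformation would have a fully conjugated π system of 4 electrons. But 4 = 4(1), which is 4n not 4n+2, so ring D is not aromatic (cyclobutadiene) — cyclobutadiene is antiaromatic and distorts to a rectangle.
Aromatic: B, C. Total: 2.

2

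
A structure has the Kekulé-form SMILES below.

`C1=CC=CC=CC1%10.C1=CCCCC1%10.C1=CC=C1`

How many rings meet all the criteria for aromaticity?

The SMILES encodes a seven-membered carbon ring with three C=C double bonds and one sp³ carbon; a six-membered carbon ring with one C=C double bond; a four-membered carbon ring with two alternating C=C double bonds.
The 7-membered ring has one sp³ carbon, so it is not fully conjugated — not aromatic (cycloheptatriene).
The 6-membered ring has four sp³ carbons, so it is not fully conjugated — not aromatic (cyclohexene).
The 4-membered ring has only sp² ring atoms; a planar conformation would have a fully conjugated π system of 4 electrons. But 4 = 4(1), which is 4n not 4n+2, so it is not aromatic (cyclobutadiene) — cyclobutadiene is antiaromatic and distorts to a rectangle.
None of the rings are aromatic. Total: 0.

0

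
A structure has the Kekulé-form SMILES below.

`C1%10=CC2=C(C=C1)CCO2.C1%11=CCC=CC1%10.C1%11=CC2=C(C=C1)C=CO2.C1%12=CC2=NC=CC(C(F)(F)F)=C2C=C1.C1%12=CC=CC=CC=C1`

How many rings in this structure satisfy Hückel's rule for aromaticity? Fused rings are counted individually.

The SMILES encodes a six-membered carbon ring with three alternating C=C double bonds, fused to a five-membered ring containing one oxygen and two sp³ carbons; a six-membered carbon ring with two isolated C=C double bonds and two sp³ carbons; a six-membered carbon ring with three alternating C=C double bonds, fused to a five-membered ring containing one oxygen and two C=C double bonds; two fused six-membered rings, each with three alternating double bonds; one ring is all carbon and the other has one ring nitrogen; an eight-membered carbon ring with four alternating C=C double bonds.
The 6-membered ring is planar and fully conjugated; 3 ring double bonds give 6 π electrons. 6 = 4(1)+2, so it is aromatic (benzene ring).
The 5-membered ring with one oxygen has two sp³ carbons, so it is not fully conjugated — not aromatic (oxolane ring).
The second 6-membered ring has two sp³ carbons, so it is not fully conjugated — not aromatic (1,4-cyclohexadiene).
The fused 6/5-membered bicyclic (with one oxygen) is a single π system with 9 sp² atoms and 10 π electrons from ring double bonds plus a heteroatom lone pair. 10 = 4(2)+2, so the system is aromatic and both rings count as aromatic (benzofuran).
The fused 6/6-membered bicyclic (with one nitrogen) is a single π system with 10 sp² atoms and 10 π electrons from ring double bonds. 10 = 4(2)+2, so the system is aromatic and both rings count as aromatic (quinoline).
The 8-membered ring has only sp² ring atoms; a planar conformation would have a fully conjugated π system of 8 electrons. But 8 = 4(2), which is 4n not 4n+2, so it is not aromatic (cyclooctatetraene) — cyclooctatetraene distorts into a non-planar tub to avoid antiaromaticity.
5 of the 8 rings are aromatic. Total: 5.

5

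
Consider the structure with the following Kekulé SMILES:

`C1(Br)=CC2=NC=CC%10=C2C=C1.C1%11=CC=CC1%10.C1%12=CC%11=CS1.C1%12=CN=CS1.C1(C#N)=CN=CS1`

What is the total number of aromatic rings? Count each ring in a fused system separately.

The SMILES encodes two fused six-membered rings, each with three alternating double bonds; one ring is all carbon and the other has one ring nitrogen; a five-membered carbon ring with two conjugated C=C double bonds and one sp³ carbon; a five-membered ring of four carbons and one sulfur, with two C=C double bonds; a five-membered ring with a sulfur at position 1 and a nitrogen at position 3 (in a C=N bond), with two double bonds; a five-membered ring with a sulfur at position 1 and a nitrogen at position 3 (in a C=N bond), with two double bonds.
The fused 6/6-membered bicyclic (with one nitrogen) is a single π system with 10 sp² atoms and 10 π electrons from ring double bonds. 10 = 4(2)+2, so the system is aromatic and both rings count as aromatic (quinoline).
The 5-membered ring has one sp³ carbon, so it is not fully conjugated — not aromatic (cyclopentadiene).
The 5-membered ring with one sulfur has a continuous p-orbital overlap around the ring; 2 ring double bonds (4 π electrons) plus a heteroatom lone pair (2) give 6 π electrons. That satisfies 4n+2 with n=1, so it is aromatic (thiophene).
The 5-membered ring with one sulfur and one =N– is planar and fully conjugated; 2 ring double bonds (4 π electrons) plus a heteroatom lone pair (2) give 6 π electrons. Since 6 = 4n+2 (n=1), it is aromatic (thiazole).
The second 5-membered ring with one sulfur and one =N– is planar and fully conjugated; 2 ring double bonds (4 π electrons) plus a heteroatom lone pair (2) give 6 π electrons. Since 6 = 4n+2 (n=1), it is aromatic (thiazole).
5 of the 6 rings are aromatic. Total: 5.

5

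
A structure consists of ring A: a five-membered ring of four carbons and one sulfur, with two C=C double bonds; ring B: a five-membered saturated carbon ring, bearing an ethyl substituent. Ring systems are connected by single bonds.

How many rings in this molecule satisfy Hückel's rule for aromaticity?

Ring A has a continuous p-orbital overlap around the ring; 2 ring double bonds (4 π electrons) plus a heteroatom lone pair (2) give 6 π electrons. Since 6 = 4n+2 (n=1), ring A is aromatic (thiophene).
Ring B has only sp³ atoms, so it is not fully conjugated — not aromatic (cyclopentane).
Aromatic: A. Total: 1.

1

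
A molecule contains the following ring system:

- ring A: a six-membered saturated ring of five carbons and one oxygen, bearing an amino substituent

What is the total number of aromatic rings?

0

Ring A has only sp³ atoms, so it is not fully conjugated — not aromatic (tetrahydropyran).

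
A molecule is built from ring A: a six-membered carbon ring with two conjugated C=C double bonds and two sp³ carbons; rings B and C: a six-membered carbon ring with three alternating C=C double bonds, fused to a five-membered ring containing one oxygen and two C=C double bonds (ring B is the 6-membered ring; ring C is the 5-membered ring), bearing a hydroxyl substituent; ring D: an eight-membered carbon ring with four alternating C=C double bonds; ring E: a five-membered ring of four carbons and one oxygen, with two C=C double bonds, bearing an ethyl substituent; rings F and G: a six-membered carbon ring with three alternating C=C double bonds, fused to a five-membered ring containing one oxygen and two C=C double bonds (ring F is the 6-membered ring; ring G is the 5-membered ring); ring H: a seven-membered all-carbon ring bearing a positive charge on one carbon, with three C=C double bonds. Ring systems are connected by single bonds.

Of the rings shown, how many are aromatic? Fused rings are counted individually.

6

Ring A has two sp³ carbons, so it is not fully conjugated — not aromatic (1,3-cyclohexadiene).
Rings B and C form a fused bicyclic system (with one oxygen) with 9 sp² atoms and 10 π electrons from ring double bonds plus a heteroatom lone pair. 10 = 4(2)+2, so the system is aromatic and both rings count as aromatic (benzofuran).
Ring D has only sp² ring atoms; a planar conformation would have a fully conjugated π system of 8 electrons. But 8 = 4(2), which is 4n not 4n+2, so ring D is not aromatic (cyclooctatetraene) — cyclooctatetraene distorts into a non-planar tub to avoid antiaromaticity.
Ring E is planar and fully conjugated; 2 ring double bonds (4 π electrons) plus a heteroatom lone pair (2) give 6 π electrons. 6 = 4(1)+2, so ring E is aromatic (furan).
Rings F and G form a fused bicyclic system (with one oxygen) with 9 sp² atoms and 10 π electrons from ring double bonds plus a heteroatom lone pair. 10 = 4(2)+2, so the system is aromatic and both rings count as aromatic (benzofuran).
Ring H is planar and fully conjugated; 3 ring double bonds (6 π electrons) plus the carbocation's empty p orbital (0, but keeps the ring conjugated) give 6 π electrons. Since 6 = 4n+2 (n=1), ring H is aromatic (tropylium cation).
Aromatic: B, C, E, F, G, H. Total: 6.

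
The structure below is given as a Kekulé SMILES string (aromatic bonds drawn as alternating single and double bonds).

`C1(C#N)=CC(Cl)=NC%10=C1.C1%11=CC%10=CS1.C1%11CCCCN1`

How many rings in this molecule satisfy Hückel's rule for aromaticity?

The SMILES encodes a six-membered ring of five carbons and one nitrogen with three alternating double bonds; a five-membered ring of four carbons and one sulfur, with two C=C double bonds; a six-membered saturated ring of five carbons and one N–H nitrogen.
The 6-membered ring with one nitrogen is planar and fully conjugated; 3 ring double bonds give 6 π electrons. 6 = 4(1)+2, so it is aromatic (pyridine).
The 5-membered ring with one sulfur has a continuous p-orbital overlap around the ring; 2 ring double bonds (4 π electrons) plus a heteroatom lone pair (2) give 6 π electrons. Since 6 = 4n+2 (n=1), it is aromatic (thiophene).
The 6-membered ring with one N–H has only sp³ atoms, so it is not fully conjugated — not aromatic (piperidine).
2 of the 3 rings are aromatic. Total: 2.

2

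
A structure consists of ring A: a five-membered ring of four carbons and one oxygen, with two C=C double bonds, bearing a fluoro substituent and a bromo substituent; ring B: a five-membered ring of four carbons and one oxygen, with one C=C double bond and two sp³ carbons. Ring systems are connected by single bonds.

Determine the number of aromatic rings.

1

Ring A is planar and fully conjugated; 2 ring double bonds (4 π electrons) plus a heteroatom lone pair (2) give 6 π electrons. 6 = 4(1)+2, so ring A is aromatic (furan).
Ring B has two sp³ carbons, so it is not fully conjugated — not aromatic (2,3-dihydrofuran).
Aromatic: A. Total: 1.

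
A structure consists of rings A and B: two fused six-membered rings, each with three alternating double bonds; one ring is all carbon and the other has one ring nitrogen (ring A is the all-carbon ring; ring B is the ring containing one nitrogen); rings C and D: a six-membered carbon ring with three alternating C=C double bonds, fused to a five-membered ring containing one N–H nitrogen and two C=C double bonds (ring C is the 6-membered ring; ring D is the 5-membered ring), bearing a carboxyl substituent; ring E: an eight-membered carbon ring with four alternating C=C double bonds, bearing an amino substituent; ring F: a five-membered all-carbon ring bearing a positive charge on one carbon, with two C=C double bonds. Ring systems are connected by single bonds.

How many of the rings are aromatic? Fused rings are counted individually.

4

Rings A and B form a fused bicyclic system (with one nitrogen) with 10 sp² atoms and 10 π electrons from ring double bonds. 10 = 4(2)+2, so the system is aromatic and both rings count as aromatic (quinoline).
Rings C and D form a fused bicyclic system (with one N–H) with 9 sp² atoms and 10 π electrons from ring double bonds plus a heteroatom lone pair. 10 = 4(2)+2, so the system is aromatic and both rings count as aromatic (indole).
Ring E has only sp² ring atoms; a planar conformation would have a fully conjugated π system of 8 electrons. But 8 = 4(2), which is 4n not 4n+2, so ring E is not aromatic (cyclooctatetraene) — cyclooctatetraene distorts into a non-planar tub to avoid antiaromaticity.
Ring F has only sp² ring atoms; a planar conformation would have a fully conjugated π system of 4 electrons. But 4 = 4(1), which is 4n not 4n+2, so ring F is not aromatic (cyclopentadienyl cation).
Aromatic: A, B, C, D. Total: 4.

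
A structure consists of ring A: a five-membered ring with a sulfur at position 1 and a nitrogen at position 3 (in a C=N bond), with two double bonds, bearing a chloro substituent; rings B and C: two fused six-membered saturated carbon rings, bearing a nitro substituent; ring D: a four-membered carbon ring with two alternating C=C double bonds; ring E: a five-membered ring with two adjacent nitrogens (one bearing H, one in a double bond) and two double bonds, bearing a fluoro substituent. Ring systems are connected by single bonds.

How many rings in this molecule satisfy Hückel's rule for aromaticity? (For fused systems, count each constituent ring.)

2

Ring A has a continuous p-orbital overlap around the ring; 2 ring double bonds (4 π electrons) plus a heteroatom lone pair (2) give 6 π electrons. Since 6 = 4n+2 (n=1), ring A is aromatic (thiazole).
Ring B has only sp³ atoms, so it is not fully conjugated — not aromatic (cyclohexane ring).
Ring C has only sp³ atoms, so it is not fully conjugated — not aromatic (cyclohexane ring).
Ring D has only sp² ring atoms; a planar conformation would have a fully conjugated π system of 4 electrons. But 4 = 4(1), which is 4n not 4n+2, so ring D is not aromatic (cyclobutadiene) — cyclobutadiene is antiaromatic and distorts to a rectangle.
Ring E is planar and fully conjugated; 2 ring double bonds (4 π electrons) plus a heteroatom lone pair (2) give 6 π electrons. That satisfies 4n+2 with n=1, so ring E is aromatic (pyrazole).
Aromatic: A, E. Total: 2.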